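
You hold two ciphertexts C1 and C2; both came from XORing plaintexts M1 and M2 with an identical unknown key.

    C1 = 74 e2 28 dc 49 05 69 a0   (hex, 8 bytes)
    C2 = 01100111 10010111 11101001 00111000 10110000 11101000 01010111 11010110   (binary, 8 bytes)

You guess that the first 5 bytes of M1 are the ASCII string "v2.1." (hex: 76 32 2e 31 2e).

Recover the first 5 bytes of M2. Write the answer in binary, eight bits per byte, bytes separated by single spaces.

01100101 01000111 11101111 11010101 11010111

First, C1 ⊕ C2 = (M1 ⊕ K) ⊕ (M2 ⊕ K) = M1 ⊕ M2, so the key drops out. Then M2 = (M1 ⊕ M2) ⊕ M1 over the first 5 bytes.
byte 0: (74 ^ 67) ^ 76 = 13 ^ 76 = 65
byte 1: (e2 ^ 97) ^ 32 = 75 ^ 32 = 47
byte 2: (28 ^ e9) ^ 2e = c1 ^ 2e = ef
byte 3: (dc ^ 38) ^ 31 = e4 ^ 31 = d5
byte 4: (49 ^ b0) ^ 2e = f9 ^ 2e = d7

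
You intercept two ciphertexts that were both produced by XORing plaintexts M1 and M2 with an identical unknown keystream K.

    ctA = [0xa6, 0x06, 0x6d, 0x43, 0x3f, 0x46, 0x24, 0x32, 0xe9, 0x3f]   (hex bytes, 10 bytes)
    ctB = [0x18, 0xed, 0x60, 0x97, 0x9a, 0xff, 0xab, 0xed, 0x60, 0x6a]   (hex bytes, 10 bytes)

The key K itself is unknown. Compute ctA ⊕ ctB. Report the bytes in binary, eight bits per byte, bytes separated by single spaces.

ctA ⊕ ctB = (M1 ⊕ K) ⊕ (M2 ⊕ K) = M1 ⊕ M2 — the shared key cancels under XOR.
byte 0: a6 ⊕ 18 = be
byte 1: 06 ⊕ ed = eb
byte 2: 6d ⊕ 60 = 0d
byte 3: 43 ⊕ 97 = d4
byte 4: 3f ⊕ 9a = a5
byte 5: 46 ⊕ ff = b9
byte 6: 24 ⊕ ab = 8f
byte 7: 32 ⊕ ed = df
byte 8: e9 ⊕ 60 = 89
byte 9: 3f ⊕ 6a = 55

10111110 11101011 00001101 11010100 10100101 10111001 10001111 11011111 10001001 01010101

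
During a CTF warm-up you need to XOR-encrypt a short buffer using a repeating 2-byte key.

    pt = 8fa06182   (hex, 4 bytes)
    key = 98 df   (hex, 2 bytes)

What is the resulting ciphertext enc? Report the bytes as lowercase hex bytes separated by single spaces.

17 7f f9 5d

The 2-byte key repeats, so the effective keystream is 98 df 98 df.
byte 0: 143 ^ 152 =  23
byte 1: 160 ^ 223 = 127
byte 2:  97 ^ 152 = 249
byte 3: 130 ^ 223 =  93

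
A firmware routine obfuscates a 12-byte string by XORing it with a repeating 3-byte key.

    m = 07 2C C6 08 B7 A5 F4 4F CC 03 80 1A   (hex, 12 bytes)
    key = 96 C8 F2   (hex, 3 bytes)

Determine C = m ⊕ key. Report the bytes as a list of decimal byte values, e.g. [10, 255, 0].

The 3-byte key repeats, so the effective keystream is 96 c8 f2 96 c8 f2 96 c8 f2 96 c8 f2.
byte 0: 07 XOR 96 = 91
byte 1: 2c XOR c8 = e4
byte 2: c6 XOR f2 = 34
byte 3: 08 XOR 96 = 9e
byte 4: b7 XOR c8 = 7f
byte 5: a5 XOR f2 = 57
byte 6: f4 XOR 96 = 62
byte 7: 4f XOR c8 = 87
byte 8: cc XOR f2 = 3e
byte 9: 03 XOR 96 = 95
byte 10: 80 XOR c8 = 48
byte 11: 1a XOR f2 = e8

[145, 228, 52, 158, 127, 87, 98, 135, 62, 149, 72, 232]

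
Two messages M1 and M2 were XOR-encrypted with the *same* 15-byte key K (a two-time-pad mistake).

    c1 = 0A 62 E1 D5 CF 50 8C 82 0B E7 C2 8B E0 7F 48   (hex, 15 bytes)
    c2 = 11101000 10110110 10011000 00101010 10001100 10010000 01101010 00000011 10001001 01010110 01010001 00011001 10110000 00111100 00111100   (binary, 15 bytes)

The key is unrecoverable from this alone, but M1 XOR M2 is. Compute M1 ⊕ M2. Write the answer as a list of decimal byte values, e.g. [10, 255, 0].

[226, 212, 121, 255, 67, 192, 230, 129, 130, 177, 147, 146, 80, 67, 116]

c1 ⊕ c2 = (M1 ⊕ K) ⊕ (M2 ⊕ K) = M1 ⊕ M2 — the shared key cancels under XOR.
 10 ^ 232 = 226
 98 ^ 182 = 212
225 ^ 152 = 121
213 ^  42 = 255
207 ^ 140 =  67
 80 ^ 144 = 192
140 ^ 106 = 230
130 ^   3 = 129
 11 ^ 137 = 130
231 ^  86 = 177
194 ^  81 = 147
139 ^  25 = 146
224 ^ 176 =  80
127 ^  60 =  67
 72 ^  60 = 116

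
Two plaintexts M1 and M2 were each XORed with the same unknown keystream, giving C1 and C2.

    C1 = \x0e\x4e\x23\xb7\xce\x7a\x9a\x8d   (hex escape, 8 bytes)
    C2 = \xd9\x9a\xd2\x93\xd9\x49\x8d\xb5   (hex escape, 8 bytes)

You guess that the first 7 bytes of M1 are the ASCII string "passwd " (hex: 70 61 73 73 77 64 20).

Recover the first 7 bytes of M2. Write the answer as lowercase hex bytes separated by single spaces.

a7 b5 82 57 60 57 37

First, C1 ⊕ C2 = (M1 ⊕ K) ⊕ (M2 ⊕ K) = M1 ⊕ M2, so the key drops out. Then M2 = (M1 ⊕ M2) ⊕ M1 over the first 7 bytes.
byte 0: (0e XOR d9) XOR 70 = d7 XOR 70 = a7
byte 1: (4e XOR 9a) XOR 61 = d4 XOR 61 = b5
byte 2: (23 XOR d2) XOR 73 = f1 XOR 73 = 82
byte 3: (b7 XOR 93) XOR 73 = 24 XOR 73 = 57
byte 4: (ce XOR d9) XOR 77 = 17 XOR 77 = 60
byte 5: (7a XOR 49) XOR 64 = 33 XOR 64 = 57
byte 6: (9a XOR 8d) XOR 20 = 17 XOR 20 = 37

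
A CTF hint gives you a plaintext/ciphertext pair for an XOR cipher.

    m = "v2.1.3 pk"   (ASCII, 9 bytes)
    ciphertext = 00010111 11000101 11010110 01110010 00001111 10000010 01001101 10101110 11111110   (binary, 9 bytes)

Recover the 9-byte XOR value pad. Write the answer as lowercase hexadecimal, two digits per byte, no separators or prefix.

61f7f84321b16dde95

Since ciphertext = m ⊕ pad, XORing both sides with m gives pad = m ⊕ ciphertext.
76 XOR 17 = 61
32 XOR c5 = f7
2e XOR d6 = f8
31 XOR 72 = 43
2e XOR 0f = 21
33 XOR 82 = b1
20 XOR 4d = 6d
70 XOR ae = de
6b XOR fe = 95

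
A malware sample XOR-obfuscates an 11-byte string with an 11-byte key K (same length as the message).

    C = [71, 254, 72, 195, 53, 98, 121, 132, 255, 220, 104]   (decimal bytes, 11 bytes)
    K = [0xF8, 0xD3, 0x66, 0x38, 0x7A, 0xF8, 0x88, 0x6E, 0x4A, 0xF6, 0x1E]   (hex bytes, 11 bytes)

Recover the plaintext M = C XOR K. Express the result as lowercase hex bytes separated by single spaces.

XOR is its own inverse, so applying the key byte-wise gives the result directly.
byte 0: 01000111 ⊕ 11111000 = 10111111
byte 1: 11111110 ⊕ 11010011 = 00101101
byte 2: 01001000 ⊕ 01100110 = 00101110
byte 3: 11000011 ⊕ 00111000 = 11111011
byte 4: 00110101 ⊕ 01111010 = 01001111
byte 5: 01100010 ⊕ 11111000 = 10011010
byte 6: 01111001 ⊕ 10001000 = 11110001
byte 7: 10000100 ⊕ 01101110 = 11101010
byte 8: 11111111 ⊕ 01001010 = 10110101
byte 9: 11011100 ⊕ 11110110 = 00101010
byte 10: 01101000 ⊕ 00011110 = 01110110

bf 2d 2e fb 4f 9a f1 ea b5 2a 76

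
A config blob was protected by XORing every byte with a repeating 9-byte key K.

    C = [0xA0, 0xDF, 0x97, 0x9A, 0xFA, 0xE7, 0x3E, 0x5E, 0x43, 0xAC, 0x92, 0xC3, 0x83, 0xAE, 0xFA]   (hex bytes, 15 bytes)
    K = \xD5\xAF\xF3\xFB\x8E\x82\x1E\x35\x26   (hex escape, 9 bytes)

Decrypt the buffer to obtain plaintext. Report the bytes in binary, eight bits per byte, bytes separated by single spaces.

The 9-byte key repeats, so the effective keystream is d5 af f3 fb 8e 82 1e 35 26 d5 af f3 fb 8e 82.
byte 0: a0 ^ d5 = 75
byte 1: df ^ af = 70
byte 2: 97 ^ f3 = 64
byte 3: 9a ^ fb = 61
byte 4: fa ^ 8e = 74
byte 5: e7 ^ 82 = 65
byte 6: 3e ^ 1e = 20
byte 7: 5e ^ 35 = 6b
byte 8: 43 ^ 26 = 65
byte 9: ac ^ d5 = 79
byte 10: 92 ^ af = 3d
byte 11: c3 ^ f3 = 30
byte 12: 83 ^ fb = 78
byte 13: ae ^ 8e = 20
byte 14: fa ^ 82 = 78

01110101 01110000 01100100 01100001 01110100 01100101 00100000 01101011 01100101 01111001 00111101 00110000 01111000 00100000 01111000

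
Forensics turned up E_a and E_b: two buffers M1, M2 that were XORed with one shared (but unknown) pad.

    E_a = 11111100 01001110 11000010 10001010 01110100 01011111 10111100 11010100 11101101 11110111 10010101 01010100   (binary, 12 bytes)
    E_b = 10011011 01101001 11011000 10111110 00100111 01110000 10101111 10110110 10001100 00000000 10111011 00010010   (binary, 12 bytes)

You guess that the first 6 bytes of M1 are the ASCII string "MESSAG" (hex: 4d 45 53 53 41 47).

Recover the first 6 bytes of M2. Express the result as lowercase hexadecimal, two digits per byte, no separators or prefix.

First, E_a ⊕ E_b = (M1 ⊕ K) ⊕ (M2 ⊕ K) = M1 ⊕ M2, so the key drops out. Then M2 = (M1 ⊕ M2) ⊕ M1 over the first 6 bytes.
byte 0: (fc xor 9b) xor 4d = 67 xor 4d = 2a
byte 1: (4e xor 69) xor 45 = 27 xor 45 = 62
byte 2: (c2 xor d8) xor 53 = 1a xor 53 = 49
byte 3: (8a xor be) xor 53 = 34 xor 53 = 67
byte 4: (74 xor 27) xor 41 = 53 xor 41 = 12
byte 5: (5f xor 70) xor 47 = 2f xor 47 = 68

2a6249671268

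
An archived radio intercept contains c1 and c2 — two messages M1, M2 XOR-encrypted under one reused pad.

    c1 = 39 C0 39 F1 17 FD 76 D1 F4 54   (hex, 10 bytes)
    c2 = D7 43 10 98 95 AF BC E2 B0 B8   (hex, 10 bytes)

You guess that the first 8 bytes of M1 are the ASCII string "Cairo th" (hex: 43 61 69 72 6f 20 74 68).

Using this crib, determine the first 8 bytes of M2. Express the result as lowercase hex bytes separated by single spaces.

First, c1 ⊕ c2 = (M1 ⊕ K) ⊕ (M2 ⊕ K) = M1 ⊕ M2, so the key drops out. Then M2 = (M1 ⊕ M2) ⊕ M1 over the first 8 bytes.
byte 0: (39 xor d7) xor 43 = ee xor 43 = ad
byte 1: (c0 xor 43) xor 61 = 83 xor 61 = e2
byte 2: (39 xor 10) xor 69 = 29 xor 69 = 40
byte 3: (f1 xor 98) xor 72 = 69 xor 72 = 1b
byte 4: (17 xor 95) xor 6f = 82 xor 6f = ed
byte 5: (fd xor af) xor 20 = 52 xor 20 = 72
byte 6: (76 xor bc) xor 74 = ca xor 74 = be
byte 7: (d1 xor e2) xor 68 = 33 xor 68 = 5b

ad e2 40 1b ed 72 be 5b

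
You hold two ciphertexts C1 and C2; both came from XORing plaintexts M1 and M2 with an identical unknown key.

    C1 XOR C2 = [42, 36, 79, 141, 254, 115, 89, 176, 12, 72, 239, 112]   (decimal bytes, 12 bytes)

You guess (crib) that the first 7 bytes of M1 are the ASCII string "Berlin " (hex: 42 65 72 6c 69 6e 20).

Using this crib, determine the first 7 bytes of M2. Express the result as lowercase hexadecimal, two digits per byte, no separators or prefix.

Since C1 ⊕ C2 = M1 ⊕ M2, XORing with the guessed M1 bytes yields the corresponding M2 bytes: M2 = (C1 ⊕ C2) ⊕ M1.
2a ^ 42 = 68
24 ^ 65 = 41
4f ^ 72 = 3d
8d ^ 6c = e1
fe ^ 69 = 97
73 ^ 6e = 1d
59 ^ 20 = 79

68413de1971d79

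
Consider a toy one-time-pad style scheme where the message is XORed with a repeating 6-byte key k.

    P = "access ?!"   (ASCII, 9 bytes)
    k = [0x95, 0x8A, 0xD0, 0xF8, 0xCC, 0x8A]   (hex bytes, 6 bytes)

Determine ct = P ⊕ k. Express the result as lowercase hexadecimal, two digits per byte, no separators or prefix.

f4e9b39dbff9b5b5f1

The 6-byte key repeats, so the effective keystream is 95 8a d0 f8 cc 8a 95 8a d0.
byte 0: 61 ⊕ 95 = f4
byte 1: 63 ⊕ 8a = e9
byte 2: 63 ⊕ d0 = b3
byte 3: 65 ⊕ f8 = 9d
byte 4: 73 ⊕ cc = bf
byte 5: 73 ⊕ 8a = f9
byte 6: 20 ⊕ 95 = b5
byte 7: 3f ⊕ 8a = b5
byte 8: 21 ⊕ d0 = f1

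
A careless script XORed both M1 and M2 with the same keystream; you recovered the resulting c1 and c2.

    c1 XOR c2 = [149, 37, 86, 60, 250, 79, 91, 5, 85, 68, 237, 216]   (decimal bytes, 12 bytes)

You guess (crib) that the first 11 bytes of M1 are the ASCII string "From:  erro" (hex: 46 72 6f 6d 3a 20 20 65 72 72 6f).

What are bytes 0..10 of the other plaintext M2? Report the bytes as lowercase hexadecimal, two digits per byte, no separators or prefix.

Since c1 ⊕ c2 = M1 ⊕ M2, XORing with the guessed M1 bytes yields the corresponding M2 bytes: M2 = (c1 ⊕ c2) ⊕ M1.
byte 0: 95 xor 46 = d3
byte 1: 25 xor 72 = 57
byte 2: 56 xor 6f = 39
byte 3: 3c xor 6d = 51
byte 4: fa xor 3a = c0
byte 5: 4f xor 20 = 6f
byte 6: 5b xor 20 = 7b
byte 7: 05 xor 65 = 60
byte 8: 55 xor 72 = 27
byte 9: 44 xor 72 = 36
byte 10: ed xor 6f = 82

d3573951c06f7b60273682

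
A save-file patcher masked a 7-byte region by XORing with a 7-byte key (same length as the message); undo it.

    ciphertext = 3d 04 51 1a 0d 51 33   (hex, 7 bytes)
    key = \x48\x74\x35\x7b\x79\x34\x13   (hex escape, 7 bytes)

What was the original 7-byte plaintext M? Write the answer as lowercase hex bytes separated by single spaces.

75 70 64 61 74 65 20

XOR is its own inverse, so applying the key byte-wise gives the result directly.
 61 ^  72 = 117
  4 ^ 116 = 112
 81 ^  53 = 100
 26 ^ 123 =  97
 13 ^ 121 = 116
 81 ^  52 = 101
 51 ^  19 =  32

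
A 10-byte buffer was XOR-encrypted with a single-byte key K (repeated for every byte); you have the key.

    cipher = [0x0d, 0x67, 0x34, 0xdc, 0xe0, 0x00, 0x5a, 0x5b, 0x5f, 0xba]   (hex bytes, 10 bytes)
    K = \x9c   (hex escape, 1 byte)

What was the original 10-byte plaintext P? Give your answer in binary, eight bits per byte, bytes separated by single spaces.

The 1-byte key repeats, so the effective keystream is 9c 9c 9c 9c 9c 9c 9c 9c 9c 9c.
byte 0: 00001101 ^ 10011100 = 10010001
byte 1: 01100111 ^ 10011100 = 11111011
byte 2: 00110100 ^ 10011100 = 10101000
byte 3: 11011100 ^ 10011100 = 01000000
byte 4: 11100000 ^ 10011100 = 01111100
byte 5: 00000000 ^ 10011100 = 10011100
byte 6: 01011010 ^ 10011100 = 11000110
byte 7: 01011011 ^ 10011100 = 11000111
byte 8: 01011111 ^ 10011100 = 11000011
byte 9: 10111010 ^ 10011100 = 00100110

10010001 11111011 10101000 01000000 01111100 10011100 11000110 11000111 11000011 00100110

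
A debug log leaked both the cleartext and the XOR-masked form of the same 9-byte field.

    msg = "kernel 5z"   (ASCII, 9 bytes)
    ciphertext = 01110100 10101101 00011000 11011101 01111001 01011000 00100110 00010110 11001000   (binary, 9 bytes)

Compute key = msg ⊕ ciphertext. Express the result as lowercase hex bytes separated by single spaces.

1f c8 6a b3 1c 34 06 23 b2

Since ciphertext = msg ⊕ key, XORing both sides with msg gives key = msg ⊕ ciphertext.
01101011 XOR 01110100 = 00011111
01100101 XOR 10101101 = 11001000
01110010 XOR 00011000 = 01101010
01101110 XOR 11011101 = 10110011
01100101 XOR 01111001 = 00011100
01101100 XOR 01011000 = 00110100
00100000 XOR 00100110 = 00000110
00110101 XOR 00010110 = 00100011
01111010 XOR 11001000 = 10110010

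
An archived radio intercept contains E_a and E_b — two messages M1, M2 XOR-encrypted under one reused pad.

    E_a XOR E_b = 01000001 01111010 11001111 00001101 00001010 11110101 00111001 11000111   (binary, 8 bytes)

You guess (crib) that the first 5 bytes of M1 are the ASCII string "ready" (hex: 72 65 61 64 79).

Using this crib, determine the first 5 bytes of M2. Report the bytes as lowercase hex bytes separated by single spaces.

Since E_a ⊕ E_b = M1 ⊕ M2, XORing with the guessed M1 bytes yields the corresponding M2 bytes: M2 = (E_a ⊕ E_b) ⊕ M1.
01000001 xor 01110010 = 00110011
01111010 xor 01100101 = 00011111
11001111 xor 01100001 = 10101110
00001101 xor 01100100 = 01101001
00001010 xor 01111001 = 01110011

33 1f ae 69 73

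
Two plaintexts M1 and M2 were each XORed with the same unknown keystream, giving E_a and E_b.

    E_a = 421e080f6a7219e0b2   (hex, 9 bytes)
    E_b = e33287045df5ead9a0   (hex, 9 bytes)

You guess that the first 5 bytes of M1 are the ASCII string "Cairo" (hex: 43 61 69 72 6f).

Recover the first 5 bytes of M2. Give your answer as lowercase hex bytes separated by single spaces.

First, E_a ⊕ E_b = (M1 ⊕ K) ⊕ (M2 ⊕ K) = M1 ⊕ M2, so the key drops out. Then M2 = (M1 ⊕ M2) ⊕ M1 over the first 5 bytes.
byte 0: (42 ⊕ e3) ⊕ 43 = a1 ⊕ 43 = e2
byte 1: (1e ⊕ 32) ⊕ 61 = 2c ⊕ 61 = 4d
byte 2: (08 ⊕ 87) ⊕ 69 = 8f ⊕ 69 = e6
byte 3: (0f ⊕ 04) ⊕ 72 = 0b ⊕ 72 = 79
byte 4: (6a ⊕ 5d) ⊕ 6f = 37 ⊕ 6f = 58

e2 4d e6 79 58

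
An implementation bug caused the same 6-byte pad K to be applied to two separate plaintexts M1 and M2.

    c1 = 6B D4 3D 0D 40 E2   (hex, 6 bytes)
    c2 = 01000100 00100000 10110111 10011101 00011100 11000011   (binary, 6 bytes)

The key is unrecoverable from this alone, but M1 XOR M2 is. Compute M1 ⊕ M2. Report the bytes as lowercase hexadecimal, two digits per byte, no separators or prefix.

c1 ⊕ c2 = (M1 ⊕ K) ⊕ (M2 ⊕ K) = M1 ⊕ M2 — the shared key cancels under XOR.
byte 0: 107 XOR  68 =  47
byte 1: 212 XOR  32 = 244
byte 2:  61 XOR 183 = 138
byte 3:  13 XOR 157 = 144
byte 4:  64 XOR  28 =  92
byte 5: 226 XOR 195 =  33

2ff48a905c21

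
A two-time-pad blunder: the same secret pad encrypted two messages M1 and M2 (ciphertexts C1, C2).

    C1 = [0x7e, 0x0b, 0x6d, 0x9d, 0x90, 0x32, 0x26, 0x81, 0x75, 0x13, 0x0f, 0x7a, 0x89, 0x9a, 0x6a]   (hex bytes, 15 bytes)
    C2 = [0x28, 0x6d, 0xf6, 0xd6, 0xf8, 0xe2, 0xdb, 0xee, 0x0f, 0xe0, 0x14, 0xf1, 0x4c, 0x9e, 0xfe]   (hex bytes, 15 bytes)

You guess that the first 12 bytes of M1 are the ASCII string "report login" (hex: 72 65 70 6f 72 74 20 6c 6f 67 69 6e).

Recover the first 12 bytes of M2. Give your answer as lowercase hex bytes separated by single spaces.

24 03 eb 24 1a a4 dd 03 15 94 72 e5

First, C1 ⊕ C2 = (M1 ⊕ K) ⊕ (M2 ⊕ K) = M1 ⊕ M2, so the key drops out. Then M2 = (M1 ⊕ M2) ⊕ M1 over the first 12 bytes.
byte 0: (7e ⊕ 28) ⊕ 72 = 56 ⊕ 72 = 24
byte 1: (0b ⊕ 6d) ⊕ 65 = 66 ⊕ 65 = 03
byte 2: (6d ⊕ f6) ⊕ 70 = 9b ⊕ 70 = eb
byte 3: (9d ⊕ d6) ⊕ 6f = 4b ⊕ 6f = 24
byte 4: (90 ⊕ f8) ⊕ 72 = 68 ⊕ 72 = 1a
byte 5: (32 ⊕ e2) ⊕ 74 = d0 ⊕ 74 = a4
byte 6: (26 ⊕ db) ⊕ 20 = fd ⊕ 20 = dd
byte 7: (81 ⊕ ee) ⊕ 6c = 6f ⊕ 6c = 03
byte 8: (75 ⊕ 0f) ⊕ 6f = 7a ⊕ 6f = 15
byte 9: (13 ⊕ e0) ⊕ 67 = f3 ⊕ 67 = 94
byte 10: (0f ⊕ 14) ⊕ 69 = 1b ⊕ 69 = 72
byte 11: (7a ⊕ f1) ⊕ 6e = 8b ⊕ 6e = e5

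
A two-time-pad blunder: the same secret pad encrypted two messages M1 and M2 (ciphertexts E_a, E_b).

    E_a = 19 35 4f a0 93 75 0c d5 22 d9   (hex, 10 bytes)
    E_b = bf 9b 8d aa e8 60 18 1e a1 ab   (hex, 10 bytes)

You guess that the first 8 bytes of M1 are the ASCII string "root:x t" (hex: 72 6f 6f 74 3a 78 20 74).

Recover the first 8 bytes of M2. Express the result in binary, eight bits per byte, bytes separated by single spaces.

First, E_a ⊕ E_b = (M1 ⊕ K) ⊕ (M2 ⊕ K) = M1 ⊕ M2, so the key drops out. Then M2 = (M1 ⊕ M2) ⊕ M1 over the first 8 bytes.
byte 0: (19 ⊕ bf) ⊕ 72 = a6 ⊕ 72 = d4
byte 1: (35 ⊕ 9b) ⊕ 6f = ae ⊕ 6f = c1
byte 2: (4f ⊕ 8d) ⊕ 6f = c2 ⊕ 6f = ad
byte 3: (a0 ⊕ aa) ⊕ 74 = 0a ⊕ 74 = 7e
byte 4: (93 ⊕ e8) ⊕ 3a = 7b ⊕ 3a = 41
byte 5: (75 ⊕ 60) ⊕ 78 = 15 ⊕ 78 = 6d
byte 6: (0c ⊕ 18) ⊕ 20 = 14 ⊕ 20 = 34
byte 7: (d5 ⊕ 1e) ⊕ 74 = cb ⊕ 74 = bf

11010100 11000001 10101101 01111110 01000001 01101101 00110100 10111111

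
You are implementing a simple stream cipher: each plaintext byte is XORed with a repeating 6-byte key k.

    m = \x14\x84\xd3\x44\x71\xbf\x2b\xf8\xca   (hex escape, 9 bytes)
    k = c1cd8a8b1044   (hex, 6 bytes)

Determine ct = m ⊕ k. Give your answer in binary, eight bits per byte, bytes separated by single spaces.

The 6-byte key repeats, so the effective keystream is c1 cd 8a 8b 10 44 c1 cd 8a.
byte 0: 00010100 XOR 11000001 = 11010101
byte 1: 10000100 XOR 11001101 = 01001001
byte 2: 11010011 XOR 10001010 = 01011001
byte 3: 01000100 XOR 10001011 = 11001111
byte 4: 01110001 XOR 00010000 = 01100001
byte 5: 10111111 XOR 01000100 = 11111011
byte 6: 00101011 XOR 11000001 = 11101010
byte 7: 11111000 XOR 11001101 = 00110101
byte 8: 11001010 XOR 10001010 = 01000000

11010101 01001001 01011001 11001111 01100001 11111011 11101010 00110101 01000000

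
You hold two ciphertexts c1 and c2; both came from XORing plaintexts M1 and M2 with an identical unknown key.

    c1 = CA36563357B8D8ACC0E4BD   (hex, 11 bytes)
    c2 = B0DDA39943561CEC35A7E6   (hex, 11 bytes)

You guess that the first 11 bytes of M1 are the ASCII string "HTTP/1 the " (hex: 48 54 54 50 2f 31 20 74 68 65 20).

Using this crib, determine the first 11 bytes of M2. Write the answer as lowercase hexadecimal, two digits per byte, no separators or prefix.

First, c1 ⊕ c2 = (M1 ⊕ K) ⊕ (M2 ⊕ K) = M1 ⊕ M2, so the key drops out. Then M2 = (M1 ⊕ M2) ⊕ M1 over the first 11 bytes.
byte 0: (ca ^ b0) ^ 48 = 7a ^ 48 = 32
byte 1: (36 ^ dd) ^ 54 = eb ^ 54 = bf
byte 2: (56 ^ a3) ^ 54 = f5 ^ 54 = a1
byte 3: (33 ^ 99) ^ 50 = aa ^ 50 = fa
byte 4: (57 ^ 43) ^ 2f = 14 ^ 2f = 3b
byte 5: (b8 ^ 56) ^ 31 = ee ^ 31 = df
byte 6: (d8 ^ 1c) ^ 20 = c4 ^ 20 = e4
byte 7: (ac ^ ec) ^ 74 = 40 ^ 74 = 34
byte 8: (c0 ^ 35) ^ 68 = f5 ^ 68 = 9d
byte 9: (e4 ^ a7) ^ 65 = 43 ^ 65 = 26
byte 10: (bd ^ e6) ^ 20 = 5b ^ 20 = 7b

32bfa1fa3bdfe4349d267b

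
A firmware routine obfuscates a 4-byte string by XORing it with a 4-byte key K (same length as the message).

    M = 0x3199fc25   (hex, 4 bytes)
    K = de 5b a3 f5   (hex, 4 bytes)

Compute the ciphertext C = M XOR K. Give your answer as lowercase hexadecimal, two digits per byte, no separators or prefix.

XOR is its own inverse, so applying the key byte-wise gives the result directly.
00110001 XOR 11011110 = 11101111
10011001 XOR 01011011 = 11000010
11111100 XOR 10100011 = 01011111
00100101 XOR 11110101 = 11010000

efc25fd0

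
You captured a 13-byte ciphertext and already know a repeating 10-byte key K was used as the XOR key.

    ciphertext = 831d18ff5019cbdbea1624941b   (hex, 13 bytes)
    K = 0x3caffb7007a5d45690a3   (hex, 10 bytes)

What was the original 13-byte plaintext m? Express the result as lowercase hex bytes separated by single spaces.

bf b2 e3 8f 57 bc 1f 8d 7a b5 18 3b e0

The 10-byte key repeats, so the effective keystream is 3c af fb 70 07 a5 d4 56 90 a3 3c af fb.
byte 0: 83 ^ 3c = bf
byte 1: 1d ^ af = b2
byte 2: 18 ^ fb = e3
byte 3: ff ^ 70 = 8f
byte 4: 50 ^ 07 = 57
byte 5: 19 ^ a5 = bc
byte 6: cb ^ d4 = 1f
byte 7: db ^ 56 = 8d
byte 8: ea ^ 90 = 7a
byte 9: 16 ^ a3 = b5
byte 10: 24 ^ 3c = 18
byte 11: 94 ^ af = 3b
byte 12: 1b ^ fb = e0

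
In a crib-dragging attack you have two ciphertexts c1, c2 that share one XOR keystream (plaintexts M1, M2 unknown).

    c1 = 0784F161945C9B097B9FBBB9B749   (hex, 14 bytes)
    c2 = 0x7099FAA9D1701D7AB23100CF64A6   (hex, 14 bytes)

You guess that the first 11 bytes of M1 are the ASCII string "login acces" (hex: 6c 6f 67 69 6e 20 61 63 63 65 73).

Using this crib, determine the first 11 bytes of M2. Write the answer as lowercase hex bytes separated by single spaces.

First, c1 ⊕ c2 = (M1 ⊕ K) ⊕ (M2 ⊕ K) = M1 ⊕ M2, so the key drops out. Then M2 = (M1 ⊕ M2) ⊕ M1 over the first 11 bytes.
byte 0: (07 XOR 70) XOR 6c = 77 XOR 6c = 1b
byte 1: (84 XOR 99) XOR 6f = 1d XOR 6f = 72
byte 2: (f1 XOR fa) XOR 67 = 0b XOR 67 = 6c
byte 3: (61 XOR a9) XOR 69 = c8 XOR 69 = a1
byte 4: (94 XOR d1) XOR 6e = 45 XOR 6e = 2b
byte 5: (5c XOR 70) XOR 20 = 2c XOR 20 = 0c
byte 6: (9b XOR 1d) XOR 61 = 86 XOR 61 = e7
byte 7: (09 XOR 7a) XOR 63 = 73 XOR 63 = 10
byte 8: (7b XOR b2) XOR 63 = c9 XOR 63 = aa
byte 9: (9f XOR 31) XOR 65 = ae XOR 65 = cb
byte 10: (bb XOR 00) XOR 73 = bb XOR 73 = c8

1b 72 6c a1 2b 0c e7 10 aa cb c8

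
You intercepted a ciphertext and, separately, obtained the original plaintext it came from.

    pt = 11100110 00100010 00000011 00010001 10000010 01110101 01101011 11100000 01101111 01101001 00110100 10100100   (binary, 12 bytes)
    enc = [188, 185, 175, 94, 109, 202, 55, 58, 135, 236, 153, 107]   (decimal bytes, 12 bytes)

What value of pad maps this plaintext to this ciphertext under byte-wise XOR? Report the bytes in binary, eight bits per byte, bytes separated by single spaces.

Since enc = pt ⊕ pad, XORing both sides with pt gives pad = pt ⊕ enc.
11100110 XOR 10111100 = 01011010
00100010 XOR 10111001 = 10011011
00000011 XOR 10101111 = 10101100
00010001 XOR 01011110 = 01001111
10000010 XOR 01101101 = 11101111
01110101 XOR 11001010 = 10111111
01101011 XOR 00110111 = 01011100
11100000 XOR 00111010 = 11011010
01101111 XOR 10000111 = 11101000
01101001 XOR 11101100 = 10000101
00110100 XOR 10011001 = 10101101
10100100 XOR 01101011 = 11001111

01011010 10011011 10101100 01001111 11101111 10111111 01011100 11011010 11101000 10000101 10101101 11001111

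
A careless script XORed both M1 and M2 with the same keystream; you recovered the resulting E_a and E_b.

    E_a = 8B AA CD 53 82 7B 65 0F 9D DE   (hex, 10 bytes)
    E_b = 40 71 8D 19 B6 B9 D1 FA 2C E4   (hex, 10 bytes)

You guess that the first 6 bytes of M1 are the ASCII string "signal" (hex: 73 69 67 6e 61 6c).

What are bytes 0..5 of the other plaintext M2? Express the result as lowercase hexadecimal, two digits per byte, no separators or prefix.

b8b2272455ae

First, E_a ⊕ E_b = (M1 ⊕ K) ⊕ (M2 ⊕ K) = M1 ⊕ M2, so the key drops out. Then M2 = (M1 ⊕ M2) ⊕ M1 over the first 6 bytes.
byte 0: (8b ^ 40) ^ 73 = cb ^ 73 = b8
byte 1: (aa ^ 71) ^ 69 = db ^ 69 = b2
byte 2: (cd ^ 8d) ^ 67 = 40 ^ 67 = 27
byte 3: (53 ^ 19) ^ 6e = 4a ^ 6e = 24
byte 4: (82 ^ b6) ^ 61 = 34 ^ 61 = 55
byte 5: (7b ^ b9) ^ 6c = c2 ^ 6c = ae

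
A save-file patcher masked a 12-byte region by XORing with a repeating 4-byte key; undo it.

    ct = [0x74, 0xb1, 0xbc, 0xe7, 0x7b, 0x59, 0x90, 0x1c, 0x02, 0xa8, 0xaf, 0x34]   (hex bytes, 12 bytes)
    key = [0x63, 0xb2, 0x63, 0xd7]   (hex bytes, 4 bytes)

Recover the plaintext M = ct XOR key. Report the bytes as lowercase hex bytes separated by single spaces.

The 4-byte key repeats, so the effective keystream is 63 b2 63 d7 63 b2 63 d7 63 b2 63 d7.
byte 0: 74 ^ 63 = 17
byte 1: b1 ^ b2 = 03
byte 2: bc ^ 63 = df
byte 3: e7 ^ d7 = 30
byte 4: 7b ^ 63 = 18
byte 5: 59 ^ b2 = eb
byte 6: 90 ^ 63 = f3
byte 7: 1c ^ d7 = cb
byte 8: 02 ^ 63 = 61
byte 9: a8 ^ b2 = 1a
byte 10: af ^ 63 = cc
byte 11: 34 ^ d7 = e3

17 03 df 30 18 eb f3 cb 61 1a cc e3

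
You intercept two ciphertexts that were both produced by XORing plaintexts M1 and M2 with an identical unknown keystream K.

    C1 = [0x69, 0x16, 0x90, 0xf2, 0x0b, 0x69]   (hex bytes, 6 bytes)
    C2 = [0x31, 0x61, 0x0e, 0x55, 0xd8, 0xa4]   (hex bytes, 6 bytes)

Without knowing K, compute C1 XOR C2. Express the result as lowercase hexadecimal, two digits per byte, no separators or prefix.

C1 ⊕ C2 = (M1 ⊕ K) ⊕ (M2 ⊕ K) = M1 ⊕ M2 — the shared key cancels under XOR.
69 xor 31 = 58
16 xor 61 = 77
90 xor 0e = 9e
f2 xor 55 = a7
0b xor d8 = d3
69 xor a4 = cd

58779ea7d3cd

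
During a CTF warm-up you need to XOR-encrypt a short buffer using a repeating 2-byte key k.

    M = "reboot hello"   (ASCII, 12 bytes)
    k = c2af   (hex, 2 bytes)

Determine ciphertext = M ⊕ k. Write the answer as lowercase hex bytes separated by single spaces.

b0 ca a0 c0 ad db e2 c7 a7 c3 ae c0

The 2-byte key repeats, so the effective keystream is c2 af c2 af c2 af c2 af c2 af c2 af.
byte 0: 114 ⊕ 194 = 176
byte 1: 101 ⊕ 175 = 202
byte 2:  98 ⊕ 194 = 160
byte 3: 111 ⊕ 175 = 192
byte 4: 111 ⊕ 194 = 173
byte 5: 116 ⊕ 175 = 219
byte 6:  32 ⊕ 194 = 226
byte 7: 104 ⊕ 175 = 199
byte 8: 101 ⊕ 194 = 167
byte 9: 108 ⊕ 175 = 195
byte 10: 108 ⊕ 194 = 174
byte 11: 111 ⊕ 175 = 192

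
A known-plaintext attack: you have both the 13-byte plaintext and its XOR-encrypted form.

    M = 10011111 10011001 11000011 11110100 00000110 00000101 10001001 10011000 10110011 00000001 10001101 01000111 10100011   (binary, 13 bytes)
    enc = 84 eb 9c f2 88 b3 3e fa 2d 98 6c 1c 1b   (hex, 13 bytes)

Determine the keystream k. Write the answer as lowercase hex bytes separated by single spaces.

Since enc = M ⊕ k, XORing both sides with M gives k = M ⊕ enc.
byte 0: 10011111 xor 10000100 = 00011011
byte 1: 10011001 xor 11101011 = 01110010
byte 2: 11000011 xor 10011100 = 01011111
byte 3: 11110100 xor 11110010 = 00000110
byte 4: 00000110 xor 10001000 = 10001110
byte 5: 00000101 xor 10110011 = 10110110
byte 6: 10001001 xor 00111110 = 10110111
byte 7: 10011000 xor 11111010 = 01100010
byte 8: 10110011 xor 00101101 = 10011110
byte 9: 00000001 xor 10011000 = 10011001
byte 10: 10001101 xor 01101100 = 11100001
byte 11: 01000111 xor 00011100 = 01011011
byte 12: 10100011 xor 00011011 = 10111000

1b 72 5f 06 8e b6 b7 62 9e 99 e1 5b b8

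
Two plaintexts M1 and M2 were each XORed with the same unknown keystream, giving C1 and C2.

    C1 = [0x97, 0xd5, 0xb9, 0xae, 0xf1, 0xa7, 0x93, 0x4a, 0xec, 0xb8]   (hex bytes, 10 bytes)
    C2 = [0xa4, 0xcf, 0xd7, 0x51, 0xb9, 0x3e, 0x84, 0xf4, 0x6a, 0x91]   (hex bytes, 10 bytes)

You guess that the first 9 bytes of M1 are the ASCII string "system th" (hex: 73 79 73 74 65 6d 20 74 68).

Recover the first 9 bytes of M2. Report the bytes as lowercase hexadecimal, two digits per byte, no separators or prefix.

First, C1 ⊕ C2 = (M1 ⊕ K) ⊕ (M2 ⊕ K) = M1 ⊕ M2, so the key drops out. Then M2 = (M1 ⊕ M2) ⊕ M1 over the first 9 bytes.
byte 0: (97 xor a4) xor 73 = 33 xor 73 = 40
byte 1: (d5 xor cf) xor 79 = 1a xor 79 = 63
byte 2: (b9 xor d7) xor 73 = 6e xor 73 = 1d
byte 3: (ae xor 51) xor 74 = ff xor 74 = 8b
byte 4: (f1 xor b9) xor 65 = 48 xor 65 = 2d
byte 5: (a7 xor 3e) xor 6d = 99 xor 6d = f4
byte 6: (93 xor 84) xor 20 = 17 xor 20 = 37
byte 7: (4a xor f4) xor 74 = be xor 74 = ca
byte 8: (ec xor 6a) xor 68 = 86 xor 68 = ee

40631d8b2df437caee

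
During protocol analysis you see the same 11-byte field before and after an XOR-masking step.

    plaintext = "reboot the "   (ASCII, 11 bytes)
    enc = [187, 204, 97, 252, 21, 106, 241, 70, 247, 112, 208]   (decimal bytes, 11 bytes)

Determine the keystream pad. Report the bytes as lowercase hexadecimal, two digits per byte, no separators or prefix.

c9a903937a1ed1329f15f0

Since enc = plaintext ⊕ pad, XORing both sides with plaintext gives pad = plaintext ⊕ enc.
72 ^ bb = c9
65 ^ cc = a9
62 ^ 61 = 03
6f ^ fc = 93
6f ^ 15 = 7a
74 ^ 6a = 1e
20 ^ f1 = d1
74 ^ 46 = 32
68 ^ f7 = 9f
65 ^ 70 = 15
20 ^ d0 = f0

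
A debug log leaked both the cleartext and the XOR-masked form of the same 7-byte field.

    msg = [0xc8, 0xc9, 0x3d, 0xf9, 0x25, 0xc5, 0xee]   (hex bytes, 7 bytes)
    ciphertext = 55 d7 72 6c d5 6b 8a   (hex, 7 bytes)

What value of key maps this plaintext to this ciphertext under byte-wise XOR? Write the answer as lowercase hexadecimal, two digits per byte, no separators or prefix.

Since ciphertext = msg ⊕ key, XORing both sides with msg gives key = msg ⊕ ciphertext.
11001000 ^ 01010101 = 10011101
11001001 ^ 11010111 = 00011110
00111101 ^ 01110010 = 01001111
11111001 ^ 01101100 = 10010101
00100101 ^ 11010101 = 11110000
11000101 ^ 01101011 = 10101110
11101110 ^ 10001010 = 01100100

9d1e4f95f0ae64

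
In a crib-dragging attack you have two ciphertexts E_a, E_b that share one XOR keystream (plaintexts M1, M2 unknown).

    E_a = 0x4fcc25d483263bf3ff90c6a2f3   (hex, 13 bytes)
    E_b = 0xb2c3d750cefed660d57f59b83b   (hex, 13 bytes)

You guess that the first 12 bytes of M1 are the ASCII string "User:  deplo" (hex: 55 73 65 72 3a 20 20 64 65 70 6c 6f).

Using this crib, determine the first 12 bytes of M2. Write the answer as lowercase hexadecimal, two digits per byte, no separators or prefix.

a87c97f677f8cdf74f9ff375

First, E_a ⊕ E_b = (M1 ⊕ K) ⊕ (M2 ⊕ K) = M1 ⊕ M2, so the key drops out. Then M2 = (M1 ⊕ M2) ⊕ M1 over the first 12 bytes.
byte 0: (4f XOR b2) XOR 55 = fd XOR 55 = a8
byte 1: (cc XOR c3) XOR 73 = 0f XOR 73 = 7c
byte 2: (25 XOR d7) XOR 65 = f2 XOR 65 = 97
byte 3: (d4 XOR 50) XOR 72 = 84 XOR 72 = f6
byte 4: (83 XOR ce) XOR 3a = 4d XOR 3a = 77
byte 5: (26 XOR fe) XOR 20 = d8 XOR 20 = f8
byte 6: (3b XOR d6) XOR 20 = ed XOR 20 = cd
byte 7: (f3 XOR 60) XOR 64 = 93 XOR 64 = f7
byte 8: (ff XOR d5) XOR 65 = 2a XOR 65 = 4f
byte 9: (90 XOR 7f) XOR 70 = ef XOR 70 = 9f
byte 10: (c6 XOR 59) XOR 6c = 9f XOR 6c = f3
byte 11: (a2 XOR b8) XOR 6f = 1a XOR 6f = 75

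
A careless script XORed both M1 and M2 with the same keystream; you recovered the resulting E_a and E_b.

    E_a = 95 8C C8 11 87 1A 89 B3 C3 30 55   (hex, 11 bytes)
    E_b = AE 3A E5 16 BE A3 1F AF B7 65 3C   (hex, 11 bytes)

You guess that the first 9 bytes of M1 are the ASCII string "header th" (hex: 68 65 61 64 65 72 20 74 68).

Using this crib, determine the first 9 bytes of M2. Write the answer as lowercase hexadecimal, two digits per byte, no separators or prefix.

53d34c635ccbb6681c

First, E_a ⊕ E_b = (M1 ⊕ K) ⊕ (M2 ⊕ K) = M1 ⊕ M2, so the key drops out. Then M2 = (M1 ⊕ M2) ⊕ M1 over the first 9 bytes.
byte 0: (95 ⊕ ae) ⊕ 68 = 3b ⊕ 68 = 53
byte 1: (8c ⊕ 3a) ⊕ 65 = b6 ⊕ 65 = d3
byte 2: (c8 ⊕ e5) ⊕ 61 = 2d ⊕ 61 = 4c
byte 3: (11 ⊕ 16) ⊕ 64 = 07 ⊕ 64 = 63
byte 4: (87 ⊕ be) ⊕ 65 = 39 ⊕ 65 = 5c
byte 5: (1a ⊕ a3) ⊕ 72 = b9 ⊕ 72 = cb
byte 6: (89 ⊕ 1f) ⊕ 20 = 96 ⊕ 20 = b6
byte 7: (b3 ⊕ af) ⊕ 74 = 1c ⊕ 74 = 68
byte 8: (c3 ⊕ b7) ⊕ 68 = 74 ⊕ 68 = 1c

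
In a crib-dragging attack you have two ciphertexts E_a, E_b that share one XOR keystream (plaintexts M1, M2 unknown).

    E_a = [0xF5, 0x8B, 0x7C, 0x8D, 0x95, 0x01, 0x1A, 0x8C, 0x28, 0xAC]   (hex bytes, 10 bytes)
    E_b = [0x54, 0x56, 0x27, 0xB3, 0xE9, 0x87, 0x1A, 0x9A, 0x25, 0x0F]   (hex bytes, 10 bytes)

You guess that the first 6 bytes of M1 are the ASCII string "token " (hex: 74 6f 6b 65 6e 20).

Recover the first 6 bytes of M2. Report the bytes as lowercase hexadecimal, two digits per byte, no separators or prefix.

First, E_a ⊕ E_b = (M1 ⊕ K) ⊕ (M2 ⊕ K) = M1 ⊕ M2, so the key drops out. Then M2 = (M1 ⊕ M2) ⊕ M1 over the first 6 bytes.
byte 0: (f5 ^ 54) ^ 74 = a1 ^ 74 = d5
byte 1: (8b ^ 56) ^ 6f = dd ^ 6f = b2
byte 2: (7c ^ 27) ^ 6b = 5b ^ 6b = 30
byte 3: (8d ^ b3) ^ 65 = 3e ^ 65 = 5b
byte 4: (95 ^ e9) ^ 6e = 7c ^ 6e = 12
byte 5: (01 ^ 87) ^ 20 = 86 ^ 20 = a6

d5b2305b12a6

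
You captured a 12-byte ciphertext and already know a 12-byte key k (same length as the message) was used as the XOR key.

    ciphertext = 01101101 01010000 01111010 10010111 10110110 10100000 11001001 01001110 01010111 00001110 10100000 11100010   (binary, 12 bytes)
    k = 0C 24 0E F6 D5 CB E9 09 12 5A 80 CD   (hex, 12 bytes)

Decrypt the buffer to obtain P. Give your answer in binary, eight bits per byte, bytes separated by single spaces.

01100001 01110100 01110100 01100001 01100011 01101011 00100000 01000111 01000101 01010100 00100000 00101111

XOR is its own inverse, so applying the key byte-wise gives the result directly.
109 ^  12 =  97
 80 ^  36 = 116
122 ^  14 = 116
151 ^ 246 =  97
182 ^ 213 =  99
160 ^ 203 = 107
201 ^ 233 =  32
 78 ^   9 =  71
 87 ^  18 =  69
 14 ^  90 =  84
160 ^ 128 =  32
226 ^ 205 =  47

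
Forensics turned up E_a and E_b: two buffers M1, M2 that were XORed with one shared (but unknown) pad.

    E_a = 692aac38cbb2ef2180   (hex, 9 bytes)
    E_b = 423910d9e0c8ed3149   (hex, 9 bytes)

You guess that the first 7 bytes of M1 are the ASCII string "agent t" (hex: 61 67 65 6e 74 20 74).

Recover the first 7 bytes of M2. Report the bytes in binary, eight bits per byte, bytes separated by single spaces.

First, E_a ⊕ E_b = (M1 ⊕ K) ⊕ (M2 ⊕ K) = M1 ⊕ M2, so the key drops out. Then M2 = (M1 ⊕ M2) ⊕ M1 over the first 7 bytes.
byte 0: (69 ^ 42) ^ 61 = 2b ^ 61 = 4a
byte 1: (2a ^ 39) ^ 67 = 13 ^ 67 = 74
byte 2: (ac ^ 10) ^ 65 = bc ^ 65 = d9
byte 3: (38 ^ d9) ^ 6e = e1 ^ 6e = 8f
byte 4: (cb ^ e0) ^ 74 = 2b ^ 74 = 5f
byte 5: (b2 ^ c8) ^ 20 = 7a ^ 20 = 5a
byte 6: (ef ^ ed) ^ 74 = 02 ^ 74 = 76

01001010 01110100 11011001 10001111 01011111 01011010 01110110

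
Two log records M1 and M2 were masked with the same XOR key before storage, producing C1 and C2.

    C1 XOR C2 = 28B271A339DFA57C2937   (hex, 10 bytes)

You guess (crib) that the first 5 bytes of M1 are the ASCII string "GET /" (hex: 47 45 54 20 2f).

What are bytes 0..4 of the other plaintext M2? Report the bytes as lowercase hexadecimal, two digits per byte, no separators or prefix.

6ff7258316

Since C1 ⊕ C2 = M1 ⊕ M2, XORing with the guessed M1 bytes yields the corresponding M2 bytes: M2 = (C1 ⊕ C2) ⊕ M1.
byte 0:  40 XOR  71 = 111
byte 1: 178 XOR  69 = 247
byte 2: 113 XOR  84 =  37
byte 3: 163 XOR  32 = 131
byte 4:  57 XOR  47 =  22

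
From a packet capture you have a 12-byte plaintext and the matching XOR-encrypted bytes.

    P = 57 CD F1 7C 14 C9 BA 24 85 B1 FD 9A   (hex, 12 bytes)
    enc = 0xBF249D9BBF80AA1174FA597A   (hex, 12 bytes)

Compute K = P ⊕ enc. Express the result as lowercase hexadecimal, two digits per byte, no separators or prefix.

Since enc = P ⊕ K, XORing both sides with P gives K = P ⊕ enc.
57 ^ bf = e8
cd ^ 24 = e9
f1 ^ 9d = 6c
7c ^ 9b = e7
14 ^ bf = ab
c9 ^ 80 = 49
ba ^ aa = 10
24 ^ 11 = 35
85 ^ 74 = f1
b1 ^ fa = 4b
fd ^ 59 = a4
9a ^ 7a = e0

e8e96ce7ab491035f14ba4e0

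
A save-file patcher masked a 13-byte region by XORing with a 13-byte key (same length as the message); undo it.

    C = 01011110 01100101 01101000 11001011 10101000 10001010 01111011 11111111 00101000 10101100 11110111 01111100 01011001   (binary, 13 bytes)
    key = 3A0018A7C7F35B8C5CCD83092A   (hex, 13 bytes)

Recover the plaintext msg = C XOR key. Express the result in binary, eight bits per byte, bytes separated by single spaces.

01100100 01100101 01110000 01101100 01101111 01111001 00100000 01110011 01110100 01100001 01110100 01110101 01110011

XOR is its own inverse, so applying the key byte-wise gives the result directly.
5e XOR 3a = 64
65 XOR 00 = 65
68 XOR 18 = 70
cb XOR a7 = 6c
a8 XOR c7 = 6f
8a XOR f3 = 79
7b XOR 5b = 20
ff XOR 8c = 73
28 XOR 5c = 74
ac XOR cd = 61
f7 XOR 83 = 74
7c XOR 09 = 75
59 XOR 2a = 73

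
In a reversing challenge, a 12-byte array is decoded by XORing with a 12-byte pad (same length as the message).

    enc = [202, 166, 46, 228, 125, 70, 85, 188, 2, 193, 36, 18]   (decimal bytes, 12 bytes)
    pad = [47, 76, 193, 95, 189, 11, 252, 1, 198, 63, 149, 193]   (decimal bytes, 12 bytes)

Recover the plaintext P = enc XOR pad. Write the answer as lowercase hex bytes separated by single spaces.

e5 ea ef bb c0 4d a9 bd c4 fe b1 d3

XOR is its own inverse, so applying the key byte-wise gives the result directly.
ca xor 2f = e5
a6 xor 4c = ea
2e xor c1 = ef
e4 xor 5f = bb
7d xor bd = c0
46 xor 0b = 4d
55 xor fc = a9
bc xor 01 = bd
02 xor c6 = c4
c1 xor 3f = fe
24 xor 95 = b1
12 xor c1 = d3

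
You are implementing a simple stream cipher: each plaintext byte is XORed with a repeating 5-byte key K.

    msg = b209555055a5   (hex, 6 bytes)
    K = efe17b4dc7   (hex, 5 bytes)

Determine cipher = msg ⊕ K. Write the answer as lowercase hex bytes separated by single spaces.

5d e8 2e 1d 92 4a

The 5-byte key repeats, so the effective keystream is ef e1 7b 4d c7 ef.
byte 0: b2 ^ ef = 5d
byte 1: 09 ^ e1 = e8
byte 2: 55 ^ 7b = 2e
byte 3: 50 ^ 4d = 1d
byte 4: 55 ^ c7 = 92
byte 5: a5 ^ ef = 4a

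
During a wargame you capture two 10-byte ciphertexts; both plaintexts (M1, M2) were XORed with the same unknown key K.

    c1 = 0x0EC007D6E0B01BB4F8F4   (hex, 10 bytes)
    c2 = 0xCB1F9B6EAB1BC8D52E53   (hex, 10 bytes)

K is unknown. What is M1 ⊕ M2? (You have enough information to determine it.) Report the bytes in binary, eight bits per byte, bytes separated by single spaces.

c1 ⊕ c2 = (M1 ⊕ K) ⊕ (M2 ⊕ K) = M1 ⊕ M2 — the shared key cancels under XOR.
byte 0: 0e xor cb = c5
byte 1: c0 xor 1f = df
byte 2: 07 xor 9b = 9c
byte 3: d6 xor 6e = b8
byte 4: e0 xor ab = 4b
byte 5: b0 xor 1b = ab
byte 6: 1b xor c8 = d3
byte 7: b4 xor d5 = 61
byte 8: f8 xor 2e = d6
byte 9: f4 xor 53 = a7

11000101 11011111 10011100 10111000 01001011 10101011 11010011 01100001 11010110 10100111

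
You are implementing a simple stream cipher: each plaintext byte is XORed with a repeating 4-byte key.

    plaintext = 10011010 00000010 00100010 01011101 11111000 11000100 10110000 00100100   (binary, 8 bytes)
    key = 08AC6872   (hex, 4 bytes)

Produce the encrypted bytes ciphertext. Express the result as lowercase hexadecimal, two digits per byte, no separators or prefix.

The 4-byte key repeats, so the effective keystream is 08 ac 68 72 08 ac 68 72.
byte 0: 10011010 xor 00001000 = 10010010
byte 1: 00000010 xor 10101100 = 10101110
byte 2: 00100010 xor 01101000 = 01001010
byte 3: 01011101 xor 01110010 = 00101111
byte 4: 11111000 xor 00001000 = 11110000
byte 5: 11000100 xor 10101100 = 01101000
byte 6: 10110000 xor 01101000 = 11011000
byte 7: 00100100 xor 01110010 = 01010110

92ae4a2ff068d856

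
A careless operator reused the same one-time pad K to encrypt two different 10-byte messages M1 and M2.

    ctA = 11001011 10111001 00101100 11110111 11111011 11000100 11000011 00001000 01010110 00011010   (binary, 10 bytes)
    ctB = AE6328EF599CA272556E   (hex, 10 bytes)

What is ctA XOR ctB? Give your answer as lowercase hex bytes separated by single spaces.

ctA ⊕ ctB = (M1 ⊕ K) ⊕ (M2 ⊕ K) = M1 ⊕ M2 — the shared key cancels under XOR.
cb xor ae = 65
b9 xor 63 = da
2c xor 28 = 04
f7 xor ef = 18
fb xor 59 = a2
c4 xor 9c = 58
c3 xor a2 = 61
08 xor 72 = 7a
56 xor 55 = 03
1a xor 6e = 74

65 da 04 18 a2 58 61 7a 03 74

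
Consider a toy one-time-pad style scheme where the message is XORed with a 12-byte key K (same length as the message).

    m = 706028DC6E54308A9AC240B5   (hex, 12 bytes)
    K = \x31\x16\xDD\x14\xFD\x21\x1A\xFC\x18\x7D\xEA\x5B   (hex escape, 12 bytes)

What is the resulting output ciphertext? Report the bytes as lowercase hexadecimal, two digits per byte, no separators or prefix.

4176f5c893752a7682bfaaee

70 xor 31 = 41
60 xor 16 = 76
28 xor dd = f5
dc xor 14 = c8
6e xor fd = 93
54 xor 21 = 75
30 xor 1a = 2a
8a xor fc = 76
9a xor 18 = 82
c2 xor 7d = bf
40 xor ea = aa
b5 xor 5b = ee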